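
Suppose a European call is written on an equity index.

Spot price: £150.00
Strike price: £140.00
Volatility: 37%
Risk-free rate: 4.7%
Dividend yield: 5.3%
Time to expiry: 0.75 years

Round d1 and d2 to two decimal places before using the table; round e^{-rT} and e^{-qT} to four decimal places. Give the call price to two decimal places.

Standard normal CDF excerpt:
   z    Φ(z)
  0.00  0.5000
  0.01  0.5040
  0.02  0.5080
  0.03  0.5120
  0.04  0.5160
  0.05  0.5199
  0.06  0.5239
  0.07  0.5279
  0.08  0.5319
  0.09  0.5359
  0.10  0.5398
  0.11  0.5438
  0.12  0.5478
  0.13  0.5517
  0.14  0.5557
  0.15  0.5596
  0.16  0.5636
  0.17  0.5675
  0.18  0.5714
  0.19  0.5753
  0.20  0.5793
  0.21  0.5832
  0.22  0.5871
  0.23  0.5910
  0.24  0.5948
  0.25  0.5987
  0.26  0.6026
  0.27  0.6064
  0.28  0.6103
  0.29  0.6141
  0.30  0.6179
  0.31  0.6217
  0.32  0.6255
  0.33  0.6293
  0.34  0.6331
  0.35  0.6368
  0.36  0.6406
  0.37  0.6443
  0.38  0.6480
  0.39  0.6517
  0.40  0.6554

£22.60

T = 0.75;  σ√T = 0.3204
d₁ = [ln(150/140) + (0.047 − 0.053 + 0.37²/2)·0.75] / 0.3204 = [0.0690 + 0.0468] / 0.3204 = 0.3615 which rounds to 0.36
d₂ = d₁ − σ√T = 0.3615 − 0.3204 = 0.0411 which rounds to 0.04
e^(−qT) = e^(−0.053·0.75) = 0.9610;  e^(−rT) = e^(−0.047·0.75) = 0.9654
N(d₁) = N(0.36) = 0.6406;  N(d₂) = N(0.04) = 0.5160
C = 150·0.9610·0.6406 − 140·0.9654·0.5160 = 92.3425 − 69.7405 = 22.6020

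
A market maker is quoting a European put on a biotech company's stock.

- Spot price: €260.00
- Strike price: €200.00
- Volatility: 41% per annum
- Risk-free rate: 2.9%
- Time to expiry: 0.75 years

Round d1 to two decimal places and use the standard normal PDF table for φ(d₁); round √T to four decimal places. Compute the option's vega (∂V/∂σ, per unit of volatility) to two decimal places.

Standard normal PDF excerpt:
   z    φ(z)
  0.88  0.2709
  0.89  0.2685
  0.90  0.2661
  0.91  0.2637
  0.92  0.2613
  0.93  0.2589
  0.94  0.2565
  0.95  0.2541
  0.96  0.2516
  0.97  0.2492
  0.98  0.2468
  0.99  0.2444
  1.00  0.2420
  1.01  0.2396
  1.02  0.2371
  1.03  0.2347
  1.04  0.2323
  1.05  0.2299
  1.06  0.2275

σ√T = 0.41·√0.75 = 0.3551
ln(S/K) + (r + σ²/2)T = ln(260/200) + (0.029 + 0.41²/2)·0.75 = 0.2624 + 0.0848 = 0.3472
d₁ = 0.3472 / 0.3551 = 0.9777 → 0.98
√T = √0.75 = 0.8660
φ(d₁) = φ(0.98) = 0.2468
vega = S·φ(d₁)·√T = 260·0.2468·0.8660 = 55.5695

55.57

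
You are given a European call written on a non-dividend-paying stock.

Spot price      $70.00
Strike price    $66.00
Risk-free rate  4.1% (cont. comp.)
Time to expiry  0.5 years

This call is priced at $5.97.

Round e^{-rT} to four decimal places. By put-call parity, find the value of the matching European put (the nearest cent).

exp(−rT) = exp(−0.041·0.5) = 0.9797
Put-call parity: C − P = S − K·e^(−rT) = 70 − 66·0.9797 = 70 − 64.6602 = 5.3398
P = C − (C − P) = 5.97 − (5.3398) = 0.6302

$0.63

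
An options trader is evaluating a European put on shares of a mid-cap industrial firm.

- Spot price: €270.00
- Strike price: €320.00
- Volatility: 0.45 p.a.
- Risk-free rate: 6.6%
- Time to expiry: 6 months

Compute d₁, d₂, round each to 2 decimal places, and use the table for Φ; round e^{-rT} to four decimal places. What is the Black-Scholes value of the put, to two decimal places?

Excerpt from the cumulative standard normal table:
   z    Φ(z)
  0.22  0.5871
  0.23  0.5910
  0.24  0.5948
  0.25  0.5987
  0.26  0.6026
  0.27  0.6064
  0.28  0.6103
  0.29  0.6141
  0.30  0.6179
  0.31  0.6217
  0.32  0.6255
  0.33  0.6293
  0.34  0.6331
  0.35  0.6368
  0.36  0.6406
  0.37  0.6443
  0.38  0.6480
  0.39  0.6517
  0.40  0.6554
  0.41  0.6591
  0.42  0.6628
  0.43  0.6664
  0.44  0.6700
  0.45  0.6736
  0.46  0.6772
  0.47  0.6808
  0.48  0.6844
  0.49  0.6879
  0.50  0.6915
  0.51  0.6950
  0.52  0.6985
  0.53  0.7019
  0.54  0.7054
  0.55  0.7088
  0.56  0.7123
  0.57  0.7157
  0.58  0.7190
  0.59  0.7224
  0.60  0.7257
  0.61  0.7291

σ√T = 0.45 × 0.7071 = 0.3182
ln(S/K) + (r + σ²/2)T = ln(270/320) + (0.066 + 0.45²/2)·0.5 = -0.1699 + 0.0836 = -0.0863
d₁ = -0.0863 / 0.3182 = -0.2711 which rounds to -0.27
d₂ = d₁ − σ√T = -0.2711 − 0.3182 = -0.5893 which rounds to -0.59
e^(−rT) = e^(−0.066·0.5) = 0.9675
N(−d₂) = N(0.59) = 0.7224;  N(−d₁) = N(0.27) = 0.6064
P = 320·0.9675·0.7224 − 270·0.6064 = 223.6550 − 163.7280 = 59.9270

€59.93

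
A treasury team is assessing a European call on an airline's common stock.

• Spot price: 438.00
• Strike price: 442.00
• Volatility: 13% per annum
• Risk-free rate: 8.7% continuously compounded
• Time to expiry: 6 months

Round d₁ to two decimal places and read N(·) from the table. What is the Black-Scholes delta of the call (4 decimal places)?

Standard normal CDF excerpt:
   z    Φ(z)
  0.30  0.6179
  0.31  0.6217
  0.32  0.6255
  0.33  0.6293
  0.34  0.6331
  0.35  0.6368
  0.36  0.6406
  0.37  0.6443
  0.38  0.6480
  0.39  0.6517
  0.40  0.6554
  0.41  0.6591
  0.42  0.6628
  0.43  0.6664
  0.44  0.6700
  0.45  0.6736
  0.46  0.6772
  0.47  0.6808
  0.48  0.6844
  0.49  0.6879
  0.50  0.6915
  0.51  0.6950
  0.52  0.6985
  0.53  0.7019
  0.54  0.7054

0.6628

σ√T = 0.13·√0.5 = 0.0919
d₁ = [ln(438/442) + (0.087 + ½·0.13²)·0.5] / (σ√T) = (-0.0091 + 0.0477) / 0.0919 = 0.4203 → 0.42
N(d₁) = N(0.42) = 0.6628
Δ_call = N(d₁) = 0.6628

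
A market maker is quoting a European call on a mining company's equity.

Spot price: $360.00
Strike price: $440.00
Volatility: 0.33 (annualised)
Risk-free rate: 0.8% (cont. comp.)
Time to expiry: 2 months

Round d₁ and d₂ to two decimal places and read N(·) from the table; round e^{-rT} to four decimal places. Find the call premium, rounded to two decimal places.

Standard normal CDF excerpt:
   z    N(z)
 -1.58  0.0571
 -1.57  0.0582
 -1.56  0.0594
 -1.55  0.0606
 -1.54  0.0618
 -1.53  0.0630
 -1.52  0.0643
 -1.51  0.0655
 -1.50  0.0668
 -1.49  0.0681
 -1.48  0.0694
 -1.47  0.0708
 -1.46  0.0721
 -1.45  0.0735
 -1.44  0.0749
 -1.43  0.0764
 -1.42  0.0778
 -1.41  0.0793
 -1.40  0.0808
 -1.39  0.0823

σ√T = 0.33 × 0.4082 = 0.1347
d₁ = [ln(360/440) + (0.008 + 0.33²/2)·0.1667] / 0.1347 = [-0.2007 + 0.0104] / 0.1347 = -1.4123 ≈ -1.41
d₂ = d₁ − σ√T = -1.4123 − 0.1347 = -1.5470 ≈ -1.55
exp(−rT) = exp(−0.008·0.1667) = 0.9987
N(d₁) = N(-1.41) = 0.0793;  N(d₂) = N(-1.55) = 0.0606
C = 360·0.0793 − 440·0.9987·0.0606 = 28.5480 − 26.6293 = 1.9187

$1.92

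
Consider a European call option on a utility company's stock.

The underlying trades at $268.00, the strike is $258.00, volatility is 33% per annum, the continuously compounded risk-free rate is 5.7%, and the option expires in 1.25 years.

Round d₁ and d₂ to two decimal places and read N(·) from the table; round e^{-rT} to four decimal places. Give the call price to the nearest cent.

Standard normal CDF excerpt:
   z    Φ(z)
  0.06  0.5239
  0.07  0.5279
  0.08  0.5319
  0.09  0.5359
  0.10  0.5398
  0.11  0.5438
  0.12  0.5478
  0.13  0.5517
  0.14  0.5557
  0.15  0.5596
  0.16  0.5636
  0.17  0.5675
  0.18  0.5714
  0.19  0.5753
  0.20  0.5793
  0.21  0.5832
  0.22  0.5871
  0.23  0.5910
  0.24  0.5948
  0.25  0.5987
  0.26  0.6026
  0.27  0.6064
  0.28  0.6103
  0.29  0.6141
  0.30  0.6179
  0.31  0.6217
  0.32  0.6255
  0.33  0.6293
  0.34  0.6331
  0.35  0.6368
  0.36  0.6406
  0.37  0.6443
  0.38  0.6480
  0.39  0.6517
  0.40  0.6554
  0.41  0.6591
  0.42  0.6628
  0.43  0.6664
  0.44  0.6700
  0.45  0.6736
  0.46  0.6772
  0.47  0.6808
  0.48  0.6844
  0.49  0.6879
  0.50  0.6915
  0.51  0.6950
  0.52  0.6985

$52.77

T = 1.25;  σ√T = 0.3690
d₁ = [ln(268/258) + (0.057 + ½·0.33²)·1.25] / (σ√T) = (0.0380 + 0.1393) / 0.3690 = 0.4807 which rounds to 0.48
d₂ = 0.4807 − 0.3690 = 0.1117 which rounds to 0.11
e^(−rT) = e^(−0.057·1.25) = 0.9312
N(d₁) = N(0.48) = 0.6844;  N(d₂) = N(0.11) = 0.5438
C = 268·0.6844 − 258·0.9312·0.5438 = 183.4192 − 130.6477 = 52.7715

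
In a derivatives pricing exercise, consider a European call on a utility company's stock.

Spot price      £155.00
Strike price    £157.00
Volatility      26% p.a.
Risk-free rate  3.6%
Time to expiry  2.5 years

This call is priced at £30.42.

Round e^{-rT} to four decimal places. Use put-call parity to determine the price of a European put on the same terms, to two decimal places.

e^(−rT) = e^(−0.036·2.5) = 0.9139
Put-call parity: C − P = S − K·e^(−rT) = 155 − 157·0.9139 = 155 − 143.4823 = 11.5177
P = C − (C − P) = 30.42 − (11.5177) = 18.9023

£18.90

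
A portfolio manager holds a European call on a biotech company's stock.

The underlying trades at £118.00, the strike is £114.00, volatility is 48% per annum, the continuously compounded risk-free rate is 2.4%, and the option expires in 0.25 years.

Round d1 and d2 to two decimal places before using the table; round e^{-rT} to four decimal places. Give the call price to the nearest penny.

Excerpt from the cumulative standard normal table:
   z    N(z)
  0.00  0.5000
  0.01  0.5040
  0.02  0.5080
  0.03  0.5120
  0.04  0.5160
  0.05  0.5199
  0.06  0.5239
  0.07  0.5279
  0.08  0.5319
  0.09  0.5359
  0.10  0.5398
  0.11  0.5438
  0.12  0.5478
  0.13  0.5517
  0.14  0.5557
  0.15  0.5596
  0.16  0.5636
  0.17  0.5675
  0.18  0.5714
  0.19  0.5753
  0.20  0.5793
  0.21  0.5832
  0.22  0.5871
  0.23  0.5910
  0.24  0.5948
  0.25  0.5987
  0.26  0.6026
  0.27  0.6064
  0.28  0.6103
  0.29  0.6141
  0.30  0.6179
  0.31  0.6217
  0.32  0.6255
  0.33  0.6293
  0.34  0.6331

σ√T = 0.48 × 0.5000 = 0.2400
d₁ = [ln(118/114) + (0.024 + ½·0.48²)·0.25] / (σ√T) = (0.0345 + 0.0348) / 0.2400 = 0.2887 ≈ 0.29
d₂ = 0.2887 − 0.2400 = 0.0487 ≈ 0.05
e^(−rT) = e^(−0.024·0.25) = 0.9940
N(d₁) = N(0.29) = 0.6141;  N(d₂) = N(0.05) = 0.5199
C = 118·0.6141 − 114·0.9940·0.5199 = 72.4638 − 58.9130 = 13.5508

£13.55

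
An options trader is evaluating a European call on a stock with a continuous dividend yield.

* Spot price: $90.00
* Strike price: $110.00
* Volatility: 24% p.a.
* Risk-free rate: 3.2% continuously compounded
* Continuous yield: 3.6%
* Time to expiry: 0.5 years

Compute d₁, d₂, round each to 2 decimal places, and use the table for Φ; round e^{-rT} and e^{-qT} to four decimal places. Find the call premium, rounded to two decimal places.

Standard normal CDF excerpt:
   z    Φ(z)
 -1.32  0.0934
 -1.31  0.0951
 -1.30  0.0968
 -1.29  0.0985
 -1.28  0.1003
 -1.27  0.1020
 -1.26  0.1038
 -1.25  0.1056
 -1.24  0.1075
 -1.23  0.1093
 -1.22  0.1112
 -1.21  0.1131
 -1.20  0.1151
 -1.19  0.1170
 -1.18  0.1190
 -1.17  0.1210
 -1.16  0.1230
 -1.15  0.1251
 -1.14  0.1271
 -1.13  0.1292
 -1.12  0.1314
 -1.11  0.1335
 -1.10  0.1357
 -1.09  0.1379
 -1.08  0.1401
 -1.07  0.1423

$0.94

T = 0.5;  σ√T = 0.1697
d₁ = [ln(90/110) + (0.032 − 0.036 + ½·0.24²)·0.5] / (σ√T) = (-0.2007 + 0.0124) / 0.1697 = -1.1094 → -1.11
d₂ = -1.1094 − 0.1697 = -1.2791 → -1.28
e^(−qT) = e^(−0.036·0.5) = 0.9822;  e^(−rT) = e^(−0.032·0.5) = 0.9841
C = 90·0.9822·N(-1.11) − 110·0.9841·N(-1.28) = 90·0.9822·0.1335 − 110·0.9841·0.1003 = 11.8011 − 10.8576 = 0.9436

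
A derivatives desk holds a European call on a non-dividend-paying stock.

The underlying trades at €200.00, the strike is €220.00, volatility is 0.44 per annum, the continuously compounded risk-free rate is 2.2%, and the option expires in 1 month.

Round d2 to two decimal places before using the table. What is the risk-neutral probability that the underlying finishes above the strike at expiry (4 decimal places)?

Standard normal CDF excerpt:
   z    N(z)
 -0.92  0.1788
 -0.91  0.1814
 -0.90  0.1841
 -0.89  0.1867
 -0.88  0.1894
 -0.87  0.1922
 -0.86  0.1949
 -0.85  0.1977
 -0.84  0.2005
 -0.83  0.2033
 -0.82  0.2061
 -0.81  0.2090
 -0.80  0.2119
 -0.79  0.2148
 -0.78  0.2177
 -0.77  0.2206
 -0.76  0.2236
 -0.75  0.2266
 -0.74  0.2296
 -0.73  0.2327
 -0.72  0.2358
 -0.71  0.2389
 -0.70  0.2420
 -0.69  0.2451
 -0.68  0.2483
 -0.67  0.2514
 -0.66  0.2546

σ√T = 0.44 × 0.2887 = 0.1270
d₁ = [ln(200/220) + (0.022 + 0.44²/2)·0.08333] / 0.1270 = [-0.0953 + 0.0099] / 0.1270 = -0.6724 → -0.67
d₂ = d₁ − σ√T = -0.6724 − 0.1270 = -0.7994 → -0.80
Pr(exercise) under Q = N(d₂) = 0.2119

0.2119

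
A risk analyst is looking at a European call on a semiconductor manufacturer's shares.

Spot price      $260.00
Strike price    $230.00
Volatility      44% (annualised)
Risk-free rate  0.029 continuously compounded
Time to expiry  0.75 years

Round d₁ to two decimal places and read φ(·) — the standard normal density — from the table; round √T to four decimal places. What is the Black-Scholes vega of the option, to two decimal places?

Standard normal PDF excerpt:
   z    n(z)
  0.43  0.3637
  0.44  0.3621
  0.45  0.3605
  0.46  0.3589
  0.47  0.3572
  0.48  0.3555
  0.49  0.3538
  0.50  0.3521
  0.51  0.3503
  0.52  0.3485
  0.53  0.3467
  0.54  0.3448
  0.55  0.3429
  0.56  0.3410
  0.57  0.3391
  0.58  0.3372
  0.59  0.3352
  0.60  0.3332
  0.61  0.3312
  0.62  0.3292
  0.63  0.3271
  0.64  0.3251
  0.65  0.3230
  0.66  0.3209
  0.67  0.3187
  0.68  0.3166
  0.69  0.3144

76.35

σ√T = 0.44·√0.75 = 0.3811
d₁ = [ln(260/230) + (0.029 + ½·0.44²)·0.75] / (σ√T) = (0.1226 + 0.0943) / 0.3811 = 0.5694 → 0.57
√T = √0.75 = 0.8660
φ(d₁) = φ(0.57) = 0.3391
vega = S·φ(d₁)·√T = 260·0.3391·0.8660 = 76.3518
(The put has the same vega.)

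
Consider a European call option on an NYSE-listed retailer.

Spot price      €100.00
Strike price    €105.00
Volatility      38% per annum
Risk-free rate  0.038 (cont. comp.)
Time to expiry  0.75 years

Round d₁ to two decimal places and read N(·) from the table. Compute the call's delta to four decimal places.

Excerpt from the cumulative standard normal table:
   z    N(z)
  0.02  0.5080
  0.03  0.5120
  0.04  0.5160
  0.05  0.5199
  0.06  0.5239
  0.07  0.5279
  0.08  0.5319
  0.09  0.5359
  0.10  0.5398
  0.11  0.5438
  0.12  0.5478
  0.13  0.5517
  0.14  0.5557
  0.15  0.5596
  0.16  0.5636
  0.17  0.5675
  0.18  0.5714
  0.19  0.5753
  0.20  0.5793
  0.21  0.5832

σ√T = 0.38·√0.75 = 0.3291
d₁ = [ln(100/105) + (0.038 + 0.38²/2)·0.75] / 0.3291 = [-0.0488 + 0.0827] / 0.3291 = 0.1029 which rounds to 0.10
N(d₁) = N(0.10) = 0.5398
Δ_call = N(d₁) = 0.5398

0.5398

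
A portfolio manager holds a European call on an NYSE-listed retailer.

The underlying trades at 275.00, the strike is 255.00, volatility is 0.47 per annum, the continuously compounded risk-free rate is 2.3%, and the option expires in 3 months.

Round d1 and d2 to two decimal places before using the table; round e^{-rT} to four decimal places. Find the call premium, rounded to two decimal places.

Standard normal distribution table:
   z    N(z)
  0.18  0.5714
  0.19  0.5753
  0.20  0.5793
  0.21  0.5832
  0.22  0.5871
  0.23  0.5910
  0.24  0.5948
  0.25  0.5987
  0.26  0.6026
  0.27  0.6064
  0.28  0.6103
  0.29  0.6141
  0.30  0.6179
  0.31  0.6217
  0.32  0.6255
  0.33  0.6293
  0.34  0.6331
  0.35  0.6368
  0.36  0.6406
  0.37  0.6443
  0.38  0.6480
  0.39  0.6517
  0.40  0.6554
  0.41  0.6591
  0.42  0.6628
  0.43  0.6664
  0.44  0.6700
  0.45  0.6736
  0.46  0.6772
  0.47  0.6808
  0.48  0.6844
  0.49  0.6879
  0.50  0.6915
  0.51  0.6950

36.38

σ√T = 0.47 × 0.5000 = 0.2350
d₁ = [ln(275/255) + (0.023 + ½·0.47²)·0.25] / (σ√T) = (0.0755 + 0.0334) / 0.2350 = 0.4633 ⇒ 0.46
d₂ = 0.4633 − 0.2350 = 0.2283 ⇒ 0.23
e^(−rT) = e^(−0.023·0.25) = 0.9943
C = 275·N(0.46) − 255·0.9943·N(0.23) = 275·0.6772 − 255·0.9943·0.5910 = 186.2300 − 149.8460 = 36.3840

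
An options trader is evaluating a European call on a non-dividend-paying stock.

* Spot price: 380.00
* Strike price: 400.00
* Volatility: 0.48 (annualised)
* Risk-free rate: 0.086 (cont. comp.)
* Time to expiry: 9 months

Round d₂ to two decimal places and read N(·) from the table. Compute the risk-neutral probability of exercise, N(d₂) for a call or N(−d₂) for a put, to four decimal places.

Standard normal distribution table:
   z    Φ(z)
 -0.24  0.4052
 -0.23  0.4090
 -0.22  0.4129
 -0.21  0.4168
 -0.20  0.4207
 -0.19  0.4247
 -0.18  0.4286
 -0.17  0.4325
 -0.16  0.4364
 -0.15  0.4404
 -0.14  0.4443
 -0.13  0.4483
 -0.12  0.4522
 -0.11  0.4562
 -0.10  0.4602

0.4286

σ√T = 0.48·√0.75 = 0.4157
d₁ = [ln(380/400) + (0.086 + 0.48²/2)·0.75] / 0.4157 = [-0.0513 + 0.1509] / 0.4157 = 0.2396 ≈ 0.24
d₂ = d₁ − σ√T = 0.2396 − 0.4157 = -0.1761 ≈ -0.18
Pr(exercise) under Q = N(d₂) = 0.4286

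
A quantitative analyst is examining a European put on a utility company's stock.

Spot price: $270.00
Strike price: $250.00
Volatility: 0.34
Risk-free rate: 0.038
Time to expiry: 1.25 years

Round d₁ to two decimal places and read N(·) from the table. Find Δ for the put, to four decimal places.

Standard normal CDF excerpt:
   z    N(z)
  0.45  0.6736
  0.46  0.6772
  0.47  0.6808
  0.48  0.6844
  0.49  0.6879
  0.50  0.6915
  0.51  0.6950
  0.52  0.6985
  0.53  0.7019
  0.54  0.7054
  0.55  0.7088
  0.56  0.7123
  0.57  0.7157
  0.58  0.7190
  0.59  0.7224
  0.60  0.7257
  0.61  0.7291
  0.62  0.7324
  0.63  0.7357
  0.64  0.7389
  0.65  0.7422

T = 1.25;  σ√T = 0.3801
ln(S/K) + (r + σ²/2)T = ln(270/250) + (0.038 + 0.34²/2)·1.25 = 0.0770 + 0.1198 = 0.1967
d₁ = 0.1967 / 0.3801 = 0.5175 → 0.52
N(d₁) = N(0.52) = 0.6985
Δ_put = N(d₁) − 1 = 0.6985 − 1 = -0.3015

-0.3015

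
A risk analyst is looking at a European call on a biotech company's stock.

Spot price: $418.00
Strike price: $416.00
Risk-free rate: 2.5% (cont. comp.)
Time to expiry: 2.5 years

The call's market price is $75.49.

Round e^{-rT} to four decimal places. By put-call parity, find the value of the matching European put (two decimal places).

exp(−rT) = exp(−0.025·2.5) = 0.9394
Put-call parity: C − P = S − K·e^(−rT) = 418 − 416·0.9394 = 418 − 390.7904 = 27.2096
P = C − (C − P) = 75.49 − (27.2096) = 48.2804

$48.28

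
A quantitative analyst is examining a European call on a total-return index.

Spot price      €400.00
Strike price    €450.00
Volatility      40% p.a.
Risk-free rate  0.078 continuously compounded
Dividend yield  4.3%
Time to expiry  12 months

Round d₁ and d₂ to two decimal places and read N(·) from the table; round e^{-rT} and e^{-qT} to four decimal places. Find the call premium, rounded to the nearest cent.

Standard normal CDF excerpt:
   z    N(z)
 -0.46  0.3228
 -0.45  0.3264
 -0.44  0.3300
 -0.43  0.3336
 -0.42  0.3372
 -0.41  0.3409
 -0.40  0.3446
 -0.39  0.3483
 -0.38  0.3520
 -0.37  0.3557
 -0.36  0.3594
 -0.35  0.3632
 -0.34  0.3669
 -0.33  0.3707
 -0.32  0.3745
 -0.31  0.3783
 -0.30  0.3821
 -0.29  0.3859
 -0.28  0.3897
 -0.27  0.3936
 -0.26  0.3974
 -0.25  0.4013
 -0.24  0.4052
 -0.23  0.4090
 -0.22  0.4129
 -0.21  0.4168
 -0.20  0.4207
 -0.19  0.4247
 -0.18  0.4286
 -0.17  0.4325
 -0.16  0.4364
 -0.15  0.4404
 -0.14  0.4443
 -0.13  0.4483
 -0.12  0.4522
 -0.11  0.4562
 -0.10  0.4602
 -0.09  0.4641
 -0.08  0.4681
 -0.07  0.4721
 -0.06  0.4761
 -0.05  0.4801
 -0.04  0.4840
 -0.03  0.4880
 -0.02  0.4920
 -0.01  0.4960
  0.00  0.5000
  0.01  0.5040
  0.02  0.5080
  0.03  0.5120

€48.15

σ√T = 0.4 × 1.0000 = 0.4000
ln(S/K) + (r − q + σ²/2)T = ln(400/450) + (0.078 − 0.043 + 0.4²/2)·1 = -0.1178 + 0.1150 = -0.0028
d₁ = -0.0028 / 0.4000 = -0.0070 → -0.01
d₂ = d₁ − σ√T = -0.0070 − 0.4000 = -0.4070 → -0.41
e^(−qT) = e^(−0.043·1) = 0.9579;  e^(−rT) = e^(−0.078·1) = 0.9250
N(d₁) = N(-0.01) = 0.4960;  N(d₂) = N(-0.41) = 0.3409
C = 400·0.9579·0.4960 − 450·0.9250·0.3409 = 190.0474 − 141.8996 = 48.1477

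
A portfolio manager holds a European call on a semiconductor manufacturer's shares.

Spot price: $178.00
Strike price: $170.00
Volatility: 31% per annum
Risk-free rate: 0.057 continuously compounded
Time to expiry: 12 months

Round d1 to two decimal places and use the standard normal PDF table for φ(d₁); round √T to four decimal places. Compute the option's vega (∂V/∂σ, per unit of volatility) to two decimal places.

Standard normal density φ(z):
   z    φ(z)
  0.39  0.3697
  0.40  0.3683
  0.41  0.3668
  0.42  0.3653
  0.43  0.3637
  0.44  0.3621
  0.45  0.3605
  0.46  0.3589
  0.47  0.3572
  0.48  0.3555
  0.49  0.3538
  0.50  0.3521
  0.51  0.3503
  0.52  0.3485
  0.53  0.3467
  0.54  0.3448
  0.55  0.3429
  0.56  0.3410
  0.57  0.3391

62.98

σ√T = 0.31·√1 = 0.3100
ln(S/K) + (r + σ²/2)T = ln(178/170) + (0.057 + 0.31²/2)·1 = 0.0460 + 0.1051 = 0.1510
d₁ = 0.1510 / 0.3100 = 0.4872 ⇒ 0.49
√T = √1 = 1.0000
φ(d₁) = φ(0.49) = 0.3538
vega = S·φ(d₁)·√T = 178·0.3538·1.0000 = 62.9764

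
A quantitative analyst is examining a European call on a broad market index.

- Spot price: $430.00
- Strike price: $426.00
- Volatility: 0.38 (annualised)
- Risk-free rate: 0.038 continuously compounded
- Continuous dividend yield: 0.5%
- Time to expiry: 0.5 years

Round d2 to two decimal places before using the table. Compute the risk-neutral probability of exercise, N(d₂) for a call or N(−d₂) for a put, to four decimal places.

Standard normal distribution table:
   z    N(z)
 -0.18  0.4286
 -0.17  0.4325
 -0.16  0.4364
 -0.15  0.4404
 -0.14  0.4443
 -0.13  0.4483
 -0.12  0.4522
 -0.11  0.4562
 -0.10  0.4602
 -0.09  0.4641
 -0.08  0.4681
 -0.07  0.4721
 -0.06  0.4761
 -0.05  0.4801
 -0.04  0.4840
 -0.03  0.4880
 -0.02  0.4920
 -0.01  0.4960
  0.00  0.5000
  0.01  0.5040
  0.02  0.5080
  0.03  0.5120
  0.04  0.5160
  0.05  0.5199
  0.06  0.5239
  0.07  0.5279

0.4840

σ√T = 0.38·√0.5 = 0.2687
d₁ = [ln(430/426) + (0.038 − 0.005 + ½·0.38²)·0.5] / (σ√T) = (0.0093 + 0.0526) / 0.2687 = 0.2305 → 0.23
d₂ = 0.2305 − 0.2687 = -0.0382 → -0.04
Pr(exercise) under Q = N(d₂) = 0.4840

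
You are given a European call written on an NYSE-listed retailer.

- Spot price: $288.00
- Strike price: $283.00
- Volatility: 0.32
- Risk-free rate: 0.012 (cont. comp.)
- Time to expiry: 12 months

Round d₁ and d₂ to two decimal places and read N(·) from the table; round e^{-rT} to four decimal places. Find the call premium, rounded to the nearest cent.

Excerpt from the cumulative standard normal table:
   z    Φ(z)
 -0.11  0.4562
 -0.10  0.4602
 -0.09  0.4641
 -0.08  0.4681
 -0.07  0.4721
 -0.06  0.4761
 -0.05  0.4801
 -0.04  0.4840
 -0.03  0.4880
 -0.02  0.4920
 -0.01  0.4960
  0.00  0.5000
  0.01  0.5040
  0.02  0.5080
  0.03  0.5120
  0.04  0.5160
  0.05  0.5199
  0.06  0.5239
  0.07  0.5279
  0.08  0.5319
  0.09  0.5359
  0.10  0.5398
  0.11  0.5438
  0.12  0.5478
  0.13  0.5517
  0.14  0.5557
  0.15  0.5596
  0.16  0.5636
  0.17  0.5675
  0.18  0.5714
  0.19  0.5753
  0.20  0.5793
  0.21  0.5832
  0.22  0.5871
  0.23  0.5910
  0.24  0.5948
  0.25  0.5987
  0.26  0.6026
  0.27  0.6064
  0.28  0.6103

$40.41

σ√T = 0.32·√1 = 0.3200
ln(S/K) + (r + σ²/2)T = ln(288/283) + (0.012 + 0.32²/2)·1 = 0.0175 + 0.0632 = 0.0807
d₁ = 0.0807 / 0.3200 = 0.2522 ≈ 0.25
d₂ = d₁ − σ√T = 0.2522 − 0.3200 = -0.0678 ≈ -0.07
exp(−rT) = exp(−0.012·1) = 0.9881
N(d₁) = N(0.25) = 0.5987;  N(d₂) = N(-0.07) = 0.4721
C = 288·0.5987 − 283·0.9881·0.4721 = 172.4256 − 132.0144 = 40.4112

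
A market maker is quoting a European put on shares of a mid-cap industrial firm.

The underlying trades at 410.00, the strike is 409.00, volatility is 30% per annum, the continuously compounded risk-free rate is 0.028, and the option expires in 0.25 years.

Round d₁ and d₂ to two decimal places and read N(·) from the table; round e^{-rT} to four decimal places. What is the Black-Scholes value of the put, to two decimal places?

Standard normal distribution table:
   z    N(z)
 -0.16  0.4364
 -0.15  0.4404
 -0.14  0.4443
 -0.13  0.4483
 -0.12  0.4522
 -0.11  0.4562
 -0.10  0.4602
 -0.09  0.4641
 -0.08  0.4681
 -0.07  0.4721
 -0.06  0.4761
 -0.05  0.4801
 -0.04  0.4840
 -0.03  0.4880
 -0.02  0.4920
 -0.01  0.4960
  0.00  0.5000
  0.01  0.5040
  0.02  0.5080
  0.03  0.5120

σ√T = 0.3 × 0.5000 = 0.1500
d₁ = [ln(410/409) + (0.028 + 0.3²/2)·0.25] / 0.1500 = [0.0024 + 0.0182] / 0.1500 = 0.1379 ⇒ 0.14
d₂ = d₁ − σ√T = 0.1379 − 0.1500 = -0.0121 ⇒ -0.01
e^(−rT) = e^(−0.028·0.25) = 0.9930
P = 409·0.9930·N(0.01) − 410·N(-0.14) = 409·0.9930·0.5040 − 410·0.4443 = 204.6930 − 182.1630 = 22.5300

22.53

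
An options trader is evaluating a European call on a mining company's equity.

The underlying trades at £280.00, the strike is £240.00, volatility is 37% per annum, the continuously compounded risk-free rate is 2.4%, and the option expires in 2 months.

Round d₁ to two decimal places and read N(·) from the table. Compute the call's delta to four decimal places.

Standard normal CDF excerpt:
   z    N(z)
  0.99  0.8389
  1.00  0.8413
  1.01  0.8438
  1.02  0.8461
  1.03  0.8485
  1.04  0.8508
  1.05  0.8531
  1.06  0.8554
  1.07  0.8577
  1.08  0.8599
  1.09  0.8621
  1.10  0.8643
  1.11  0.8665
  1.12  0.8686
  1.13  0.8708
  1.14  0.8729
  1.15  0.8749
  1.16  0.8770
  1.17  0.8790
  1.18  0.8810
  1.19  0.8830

0.8686

T = 0.1667;  σ√T = 0.1511
ln(S/K) + (r + σ²/2)T = ln(280/240) + (0.024 + 0.37²/2)·0.1667 = 0.1542 + 0.0154 = 0.1696
d₁ = 0.1696 / 0.1511 = 1.1225 ≈ 1.12
N(d₁) = N(1.12) = 0.8686
Δ_call = N(d₁) = 0.8686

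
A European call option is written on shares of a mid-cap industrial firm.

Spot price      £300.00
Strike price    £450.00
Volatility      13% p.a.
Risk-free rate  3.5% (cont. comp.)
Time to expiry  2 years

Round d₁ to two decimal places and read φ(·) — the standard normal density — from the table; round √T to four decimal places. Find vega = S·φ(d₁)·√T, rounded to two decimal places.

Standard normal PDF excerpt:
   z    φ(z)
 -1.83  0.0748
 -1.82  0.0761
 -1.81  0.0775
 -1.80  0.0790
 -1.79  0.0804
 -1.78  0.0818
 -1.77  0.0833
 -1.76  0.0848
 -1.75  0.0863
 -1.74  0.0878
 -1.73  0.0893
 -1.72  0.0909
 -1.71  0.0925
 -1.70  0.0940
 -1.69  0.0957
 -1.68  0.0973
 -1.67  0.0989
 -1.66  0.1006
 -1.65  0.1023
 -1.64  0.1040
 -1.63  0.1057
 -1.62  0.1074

37.89

σ√T = 0.13·√2 = 0.1838
d₁ = [ln(300/450) + (0.035 + ½·0.13²)·2] / (σ√T) = (-0.4055 + 0.0869) / 0.1838 = -1.7328 which rounds to -1.73
√T = √2 = 1.4142
φ(d₁) = φ(-1.73) = 0.0893
vega = S·φ(d₁)·√T = 300·0.0893·1.4142 = 37.8864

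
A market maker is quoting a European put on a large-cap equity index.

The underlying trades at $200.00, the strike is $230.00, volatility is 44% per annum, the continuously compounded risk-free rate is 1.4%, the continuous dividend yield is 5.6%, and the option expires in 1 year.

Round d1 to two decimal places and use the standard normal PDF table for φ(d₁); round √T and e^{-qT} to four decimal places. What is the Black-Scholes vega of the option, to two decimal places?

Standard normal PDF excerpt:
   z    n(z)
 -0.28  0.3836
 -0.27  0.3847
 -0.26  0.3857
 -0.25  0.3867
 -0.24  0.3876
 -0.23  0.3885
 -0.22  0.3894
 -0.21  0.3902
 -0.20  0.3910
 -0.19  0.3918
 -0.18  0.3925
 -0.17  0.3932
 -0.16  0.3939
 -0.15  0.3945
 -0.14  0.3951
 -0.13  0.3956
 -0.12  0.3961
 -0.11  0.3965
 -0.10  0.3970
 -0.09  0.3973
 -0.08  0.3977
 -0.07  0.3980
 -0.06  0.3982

T = 1;  σ√T = 0.4400
d₁ = [ln(200/230) + (0.014 − 0.056 + 0.44²/2)·1] / 0.4400 = [-0.1398 + 0.0548] / 0.4400 = -0.1931 ⇒ -0.19
√T = √1 = 1.0000
φ(d₁) = φ(-0.19) = 0.3918
exp(−qT) = exp(−0.056·1) = 0.9455
vega = S·exp(−qT)·φ(d₁)·√T = 200·0.9455·0.3918·1.0000 = 74.0894

74.09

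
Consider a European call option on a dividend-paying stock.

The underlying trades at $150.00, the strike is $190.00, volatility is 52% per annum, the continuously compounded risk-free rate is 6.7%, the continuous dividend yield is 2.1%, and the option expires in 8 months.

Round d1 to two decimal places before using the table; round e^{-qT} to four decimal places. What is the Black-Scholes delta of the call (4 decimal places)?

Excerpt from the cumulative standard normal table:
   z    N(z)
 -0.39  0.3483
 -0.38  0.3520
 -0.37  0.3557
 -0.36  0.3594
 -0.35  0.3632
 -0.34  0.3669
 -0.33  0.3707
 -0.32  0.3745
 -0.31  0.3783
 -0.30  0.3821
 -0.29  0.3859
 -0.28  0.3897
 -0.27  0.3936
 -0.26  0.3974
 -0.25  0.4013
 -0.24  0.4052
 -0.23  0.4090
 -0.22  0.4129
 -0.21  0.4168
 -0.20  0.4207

σ√T = 0.52·√0.6667 = 0.4246
d₁ = [ln(150/190) + (0.067 − 0.021 + 0.52²/2)·0.6667] / 0.4246 = [-0.2364 + 0.1208] / 0.4246 = -0.2722 ≈ -0.27
N(d₁) = N(-0.27) = 0.3936
Δ_call = exp(−qT)·N(d₁) = 0.9861·0.3936 = 0.3881

0.3881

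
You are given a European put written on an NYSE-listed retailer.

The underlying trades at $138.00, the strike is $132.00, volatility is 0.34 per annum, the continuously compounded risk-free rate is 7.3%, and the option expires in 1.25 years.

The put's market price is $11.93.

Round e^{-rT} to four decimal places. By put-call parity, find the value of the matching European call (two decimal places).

e^(−rT) = e^(−0.073·1.25) = 0.9128
Put-call parity: C − P = S − K·e^(−rT) = 138 − 132·0.9128 = 138 − 120.4896 = 17.5104
C = P + (C − P) = 11.93 + (17.5104) = 29.4404

$29.44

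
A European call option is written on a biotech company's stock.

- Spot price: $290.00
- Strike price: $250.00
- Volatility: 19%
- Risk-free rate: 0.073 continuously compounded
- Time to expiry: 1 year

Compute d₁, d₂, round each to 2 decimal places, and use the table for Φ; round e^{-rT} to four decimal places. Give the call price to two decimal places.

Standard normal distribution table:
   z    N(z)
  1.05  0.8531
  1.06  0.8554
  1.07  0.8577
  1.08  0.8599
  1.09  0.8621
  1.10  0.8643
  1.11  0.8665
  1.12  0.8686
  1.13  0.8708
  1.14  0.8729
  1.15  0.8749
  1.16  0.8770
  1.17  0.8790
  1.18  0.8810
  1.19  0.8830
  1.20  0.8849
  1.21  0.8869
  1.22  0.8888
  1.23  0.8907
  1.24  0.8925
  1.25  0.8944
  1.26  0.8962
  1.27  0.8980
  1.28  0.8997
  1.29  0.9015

$60.57

σ√T = 0.19·√1 = 0.1900
d₁ = [ln(290/250) + (0.073 + ½·0.19²)·1] / (σ√T) = (0.1484 + 0.0910) / 0.1900 = 1.2604 → 1.26
d₂ = 1.2604 − 0.1900 = 1.0704 → 1.07
e^(−rT) = e^(−0.073·1) = 0.9296
N(d₁) = N(1.26) = 0.8962;  N(d₂) = N(1.07) = 0.8577
C = 290·0.8962 − 250·0.9296·0.8577 = 259.8980 − 199.3295 = 60.5685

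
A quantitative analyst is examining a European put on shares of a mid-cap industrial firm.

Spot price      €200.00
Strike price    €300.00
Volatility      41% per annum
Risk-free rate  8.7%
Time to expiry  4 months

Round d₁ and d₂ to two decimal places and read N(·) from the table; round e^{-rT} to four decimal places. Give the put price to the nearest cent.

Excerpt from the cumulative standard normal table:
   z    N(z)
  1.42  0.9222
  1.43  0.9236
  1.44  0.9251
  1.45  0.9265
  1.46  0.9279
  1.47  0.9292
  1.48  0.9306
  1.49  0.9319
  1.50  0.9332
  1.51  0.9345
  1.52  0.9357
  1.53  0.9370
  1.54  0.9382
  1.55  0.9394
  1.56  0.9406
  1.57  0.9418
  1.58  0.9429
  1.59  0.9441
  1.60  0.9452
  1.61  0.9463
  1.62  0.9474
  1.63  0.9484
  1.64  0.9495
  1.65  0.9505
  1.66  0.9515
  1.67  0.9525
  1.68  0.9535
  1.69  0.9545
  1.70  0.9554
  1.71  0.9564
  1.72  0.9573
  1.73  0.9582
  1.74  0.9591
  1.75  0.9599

σ√T = 0.41 × 0.5774 = 0.2367
ln(S/K) + (r + σ²/2)T = ln(200/300) + (0.087 + 0.41²/2)·0.3333 = -0.4055 + 0.0570 = -0.3484
d₁ = -0.3484 / 0.2367 = -1.4720 ⇒ -1.47
d₂ = d₁ − σ√T = -1.4720 − 0.2367 = -1.7087 ⇒ -1.71
e^(−rT) = e^(−0.087·0.3333) = 0.9714
N(−d₂) = N(1.71) = 0.9564;  N(−d₁) = N(1.47) = 0.9292
P = 300·0.9714·0.9564 − 200·0.9292 = 278.7141 − 185.8400 = 92.8741

€92.87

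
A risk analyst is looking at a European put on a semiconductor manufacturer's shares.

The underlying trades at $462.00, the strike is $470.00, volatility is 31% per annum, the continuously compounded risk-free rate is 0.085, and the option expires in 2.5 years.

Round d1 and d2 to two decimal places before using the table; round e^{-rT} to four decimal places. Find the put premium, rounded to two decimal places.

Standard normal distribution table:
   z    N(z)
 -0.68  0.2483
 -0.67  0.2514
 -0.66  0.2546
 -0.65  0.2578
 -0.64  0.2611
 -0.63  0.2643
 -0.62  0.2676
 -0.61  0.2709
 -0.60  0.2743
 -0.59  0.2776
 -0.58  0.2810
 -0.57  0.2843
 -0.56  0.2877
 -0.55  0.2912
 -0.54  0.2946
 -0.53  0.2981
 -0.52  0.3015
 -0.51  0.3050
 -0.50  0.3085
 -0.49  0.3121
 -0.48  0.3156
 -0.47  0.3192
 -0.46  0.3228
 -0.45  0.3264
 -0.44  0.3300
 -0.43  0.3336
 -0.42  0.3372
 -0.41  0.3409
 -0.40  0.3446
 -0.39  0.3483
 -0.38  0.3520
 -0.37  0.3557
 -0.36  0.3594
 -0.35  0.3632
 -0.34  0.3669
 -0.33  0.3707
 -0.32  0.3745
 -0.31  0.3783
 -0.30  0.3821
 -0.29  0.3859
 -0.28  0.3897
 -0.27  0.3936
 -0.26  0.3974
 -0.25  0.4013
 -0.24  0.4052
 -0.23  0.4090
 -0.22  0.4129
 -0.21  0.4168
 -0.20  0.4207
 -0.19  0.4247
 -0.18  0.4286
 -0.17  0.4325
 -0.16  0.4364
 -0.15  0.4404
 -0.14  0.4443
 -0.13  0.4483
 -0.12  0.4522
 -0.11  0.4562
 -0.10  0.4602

$46.74

T = 2.5;  σ√T = 0.4902
ln(S/K) + (r + σ²/2)T = ln(462/470) + (0.085 + 0.31²/2)·2.5 = -0.0172 + 0.3326 = 0.3155
d₁ = 0.3155 / 0.4902 = 0.6436 ⇒ 0.64
d₂ = d₁ − σ√T = 0.6436 − 0.4902 = 0.1534 ⇒ 0.15
exp(−rT) = exp(−0.085·2.5) = 0.8086
N(−d₂) = N(-0.15) = 0.4404;  N(−d₁) = N(-0.64) = 0.2611
P = 470·0.8086·0.4404 − 462·0.2611 = 167.3705 − 120.6282 = 46.7423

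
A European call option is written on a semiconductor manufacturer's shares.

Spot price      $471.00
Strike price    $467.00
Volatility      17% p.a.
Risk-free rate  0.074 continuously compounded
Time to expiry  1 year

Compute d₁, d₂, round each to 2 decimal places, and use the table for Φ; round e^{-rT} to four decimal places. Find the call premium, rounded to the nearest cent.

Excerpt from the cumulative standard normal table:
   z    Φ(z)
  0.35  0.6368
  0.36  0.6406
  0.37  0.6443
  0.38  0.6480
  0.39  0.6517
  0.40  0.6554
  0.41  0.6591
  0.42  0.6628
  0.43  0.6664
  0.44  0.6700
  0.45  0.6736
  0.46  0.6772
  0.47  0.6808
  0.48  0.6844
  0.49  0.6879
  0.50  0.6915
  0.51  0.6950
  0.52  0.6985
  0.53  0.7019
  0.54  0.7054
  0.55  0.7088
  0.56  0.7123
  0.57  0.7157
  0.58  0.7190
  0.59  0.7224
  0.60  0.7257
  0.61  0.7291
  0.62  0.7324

$52.85

T = 1;  σ√T = 0.1700
ln(S/K) + (r + σ²/2)T = ln(471/467) + (0.074 + 0.17²/2)·1 = 0.0085 + 0.0885 = 0.0970
d₁ = 0.0970 / 0.1700 = 0.5705 ≈ 0.57
d₂ = d₁ − σ√T = 0.5705 − 0.1700 = 0.4005 ≈ 0.40
exp(−rT) = exp(−0.074·1) = 0.9287
C = 471·N(0.57) − 467·0.9287·N(0.40) = 471·0.7157 − 467·0.9287·0.6554 = 337.0947 − 284.2489 = 52.8458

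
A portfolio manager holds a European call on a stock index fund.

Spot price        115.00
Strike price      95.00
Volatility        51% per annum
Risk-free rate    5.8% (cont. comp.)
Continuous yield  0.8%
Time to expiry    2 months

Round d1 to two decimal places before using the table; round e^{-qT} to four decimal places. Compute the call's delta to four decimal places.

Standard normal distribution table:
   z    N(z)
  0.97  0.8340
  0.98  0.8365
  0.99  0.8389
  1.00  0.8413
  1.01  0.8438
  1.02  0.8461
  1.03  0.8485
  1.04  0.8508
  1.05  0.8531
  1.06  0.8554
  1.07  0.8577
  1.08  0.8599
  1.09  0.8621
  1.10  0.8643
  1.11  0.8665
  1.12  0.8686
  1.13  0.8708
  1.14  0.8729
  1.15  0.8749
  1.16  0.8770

σ√T = 0.51·√0.1667 = 0.2082
ln(S/K) + (r − q + σ²/2)T = ln(115/95) + (0.058 − 0.008 + 0.51²/2)·0.1667 = 0.1911 + 0.0300 = 0.2211
d₁ = 0.2211 / 0.2082 = 1.0618 which rounds to 1.06
N(d₁) = N(1.06) = 0.8554
Δ_call = e^(−qT)·N(d₁) = 0.9987·0.8554 = 0.8543

0.8543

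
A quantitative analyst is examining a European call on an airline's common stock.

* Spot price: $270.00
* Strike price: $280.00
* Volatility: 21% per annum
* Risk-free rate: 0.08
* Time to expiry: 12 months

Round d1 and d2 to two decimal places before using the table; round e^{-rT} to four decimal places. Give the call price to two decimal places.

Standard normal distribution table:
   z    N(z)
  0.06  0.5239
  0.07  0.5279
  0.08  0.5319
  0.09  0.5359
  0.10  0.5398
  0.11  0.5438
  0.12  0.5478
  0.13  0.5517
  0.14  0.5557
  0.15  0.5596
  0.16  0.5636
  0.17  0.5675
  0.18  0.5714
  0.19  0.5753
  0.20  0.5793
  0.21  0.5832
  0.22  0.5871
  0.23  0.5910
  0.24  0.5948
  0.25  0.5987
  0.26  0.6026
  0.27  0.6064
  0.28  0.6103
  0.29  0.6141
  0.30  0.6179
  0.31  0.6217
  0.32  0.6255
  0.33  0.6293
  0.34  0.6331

$28.34

σ√T = 0.21·√1 = 0.2100
ln(S/K) + (r + σ²/2)T = ln(270/280) + (0.08 + 0.21²/2)·1 = -0.0364 + 0.1021 = 0.0657
d₁ = 0.0657 / 0.2100 = 0.3128 ≈ 0.31
d₂ = d₁ − σ√T = 0.3128 − 0.2100 = 0.1028 ≈ 0.10
e^(−rT) = e^(−0.08·1) = 0.9231
N(d₁) = N(0.31) = 0.6217;  N(d₂) = N(0.10) = 0.5398
C = 270·0.6217 − 280·0.9231·0.5398 = 167.8590 − 139.5210 = 28.3380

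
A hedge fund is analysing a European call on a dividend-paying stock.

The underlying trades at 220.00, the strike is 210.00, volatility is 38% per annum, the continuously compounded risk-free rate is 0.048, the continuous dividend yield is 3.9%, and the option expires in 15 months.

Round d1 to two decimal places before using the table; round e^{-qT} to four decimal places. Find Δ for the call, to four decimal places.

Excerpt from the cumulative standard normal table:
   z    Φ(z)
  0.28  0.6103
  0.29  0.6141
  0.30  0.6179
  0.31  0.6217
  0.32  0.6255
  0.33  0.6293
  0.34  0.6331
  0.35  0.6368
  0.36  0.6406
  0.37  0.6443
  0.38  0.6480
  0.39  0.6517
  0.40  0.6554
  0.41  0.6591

T = 1.25;  σ√T = 0.4249
d₁ = [ln(220/210) + (0.048 − 0.039 + ½·0.38²)·1.25] / (σ√T) = (0.0465 + 0.1015) / 0.4249 = 0.3484 which rounds to 0.35
N(d₁) = N(0.35) = 0.6368
Δ_call = exp(−qT)·N(d₁) = 0.9524·0.6368 = 0.6065

0.6065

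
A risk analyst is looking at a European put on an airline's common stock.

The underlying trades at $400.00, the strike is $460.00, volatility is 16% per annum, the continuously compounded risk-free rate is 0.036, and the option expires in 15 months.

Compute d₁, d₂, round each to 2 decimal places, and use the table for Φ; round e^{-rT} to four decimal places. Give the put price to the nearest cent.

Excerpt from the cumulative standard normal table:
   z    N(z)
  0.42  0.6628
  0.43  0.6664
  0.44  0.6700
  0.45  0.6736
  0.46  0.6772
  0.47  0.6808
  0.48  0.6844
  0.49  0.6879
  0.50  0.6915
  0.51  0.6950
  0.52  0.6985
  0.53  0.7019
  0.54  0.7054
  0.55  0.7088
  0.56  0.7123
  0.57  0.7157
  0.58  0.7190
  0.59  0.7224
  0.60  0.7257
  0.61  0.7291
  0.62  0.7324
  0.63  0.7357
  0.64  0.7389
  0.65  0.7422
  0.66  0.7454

$54.08

T = 1.25;  σ√T = 0.1789
d₁ = [ln(400/460) + (0.036 + 0.16²/2)·1.25] / 0.1789 = [-0.1398 + 0.0610] / 0.1789 = -0.4403 ≈ -0.44
d₂ = d₁ − σ√T = -0.4403 − 0.1789 = -0.6192 ≈ -0.62
e^(−rT) = e^(−0.036·1.25) = 0.9560
P = 460·0.9560·N(0.62) − 400·N(0.44) = 460·0.9560·0.7324 − 400·0.6700 = 322.0802 − 268.0000 = 54.0802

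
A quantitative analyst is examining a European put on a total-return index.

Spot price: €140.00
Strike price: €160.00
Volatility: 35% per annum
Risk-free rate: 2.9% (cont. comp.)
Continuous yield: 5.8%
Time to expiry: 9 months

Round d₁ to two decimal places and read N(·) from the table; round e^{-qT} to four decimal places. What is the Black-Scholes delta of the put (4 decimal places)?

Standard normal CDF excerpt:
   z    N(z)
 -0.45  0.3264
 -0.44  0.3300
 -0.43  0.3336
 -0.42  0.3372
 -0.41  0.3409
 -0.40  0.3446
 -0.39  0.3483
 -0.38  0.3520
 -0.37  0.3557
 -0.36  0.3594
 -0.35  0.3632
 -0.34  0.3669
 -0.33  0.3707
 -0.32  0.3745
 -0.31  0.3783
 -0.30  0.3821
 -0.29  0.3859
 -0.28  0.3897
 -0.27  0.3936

σ√T = 0.35·√0.75 = 0.3031
d₁ = [ln(140/160) + (0.029 − 0.058 + 0.35²/2)·0.75] / 0.3031 = [-0.1335 + 0.0242] / 0.3031 = -0.3607 → -0.36
N(d₁) = N(-0.36) = 0.3594
Δ_put = exp(−qT)·(N(d₁) − 1) = 0.9574·(0.3594 − 1) = -0.6133

-0.6133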